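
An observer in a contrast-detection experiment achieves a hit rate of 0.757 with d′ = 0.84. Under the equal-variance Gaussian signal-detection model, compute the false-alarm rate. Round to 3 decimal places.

z(hit rate) = z(0.757) = 0.6967
z(FA) = z(H) − d' = 0.6967 − 0.84 = -0.1433
false-alarm rate = Φ(-0.1433) = 0.4430

false-alarm rate = 0.443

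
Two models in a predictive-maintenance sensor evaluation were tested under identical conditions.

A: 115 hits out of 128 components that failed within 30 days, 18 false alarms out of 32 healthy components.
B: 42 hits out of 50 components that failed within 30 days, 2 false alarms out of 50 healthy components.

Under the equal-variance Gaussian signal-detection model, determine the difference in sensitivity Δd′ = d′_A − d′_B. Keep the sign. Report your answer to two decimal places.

Δd′ = -1.63

A: z(0.8984) = 1.272, z(0.5625) = 0.157, d' = 1.115
B: z(0.8400) = 0.994, z(0.0400) = -1.751, d' = 2.745
Δd' = d'_A − d'_B = 1.115 − 2.745 = -1.630
B has the higher sensitivity.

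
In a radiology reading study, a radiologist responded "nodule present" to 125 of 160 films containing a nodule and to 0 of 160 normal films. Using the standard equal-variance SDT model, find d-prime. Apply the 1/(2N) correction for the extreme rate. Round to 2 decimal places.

d-prime = 3.51

The false-alarm rate is 0/160 = 0, so apply the 1/(2N) correction: FA → 1/(2·160) = 0.00313.
z(H) = z(0.78125) = 0.776
z(FA) = z(0.00313) = -2.734
d' = 0.776 − (-2.734) = 3.510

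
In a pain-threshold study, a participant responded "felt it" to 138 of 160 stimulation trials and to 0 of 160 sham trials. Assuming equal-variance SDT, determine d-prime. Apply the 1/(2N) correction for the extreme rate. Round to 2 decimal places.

The false-alarm rate is 0/160 = 0, so apply the 1/(2N) correction: FA → 1/(2·160) = 0.00313.
z(H) = z(0.86250) = 1.092
z(FA) = z(0.00313) = -2.734
d' = 1.092 − (-2.734) = 3.826

d-prime = 3.83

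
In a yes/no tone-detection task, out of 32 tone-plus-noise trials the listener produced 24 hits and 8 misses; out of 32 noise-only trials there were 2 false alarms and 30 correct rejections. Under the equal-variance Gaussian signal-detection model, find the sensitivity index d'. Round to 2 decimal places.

H = 24/32 = 0.7500
FA = 2/32 = 0.0625
z(H) = 0.674
z(FA) = -1.534
d' = z(H) − z(FA) = 0.674 − (-1.534) = 2.208

d' = 2.21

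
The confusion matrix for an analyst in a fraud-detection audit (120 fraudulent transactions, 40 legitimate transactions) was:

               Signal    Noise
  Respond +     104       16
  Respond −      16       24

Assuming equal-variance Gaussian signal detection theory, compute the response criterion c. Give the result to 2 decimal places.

c = -0.43

H = 104/120 = 0.8667
FA = 16/40 = 0.4000
z(H) = z(0.8667) = 1.111
z(FA) = z(0.4000) = -0.253
c = −½·[z(H) + z(FA)] = −0.5 × (1.111 + (-0.253)) = -0.429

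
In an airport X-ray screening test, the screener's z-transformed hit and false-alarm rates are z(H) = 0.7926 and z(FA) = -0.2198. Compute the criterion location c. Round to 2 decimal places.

c = −½·[z(H) + z(FA)] = −½·(0.7926 + (-0.2198)) = -0.2864
c < 0: the screener has a liberal response bias.

c = -0.29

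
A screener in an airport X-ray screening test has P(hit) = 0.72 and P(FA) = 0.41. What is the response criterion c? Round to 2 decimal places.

c = -0.18

z(H) = z(0.72) = 0.5828
z(FA) = z(0.41) = -0.2275
c = −½·[z(H) + z(FA)] = −0.5 × (0.5828 + (-0.2275)) = -0.17765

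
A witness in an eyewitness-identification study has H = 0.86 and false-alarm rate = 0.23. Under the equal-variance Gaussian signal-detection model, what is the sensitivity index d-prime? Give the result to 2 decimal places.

z(0.86) = 1.0803, z(0.23) = -0.7388
d' = z(H) − z(FA) = 1.0803 − (-0.7388) = 1.8191

d-prime = 1.82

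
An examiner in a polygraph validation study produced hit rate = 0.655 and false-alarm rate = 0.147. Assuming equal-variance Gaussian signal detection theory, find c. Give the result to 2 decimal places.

z(H) = z(0.655) = 0.3989
z(FA) = z(0.147) = -1.0494
c = −½·[z(H) + z(FA)] = −0.5 × (0.3989 + (-1.0494)) = 0.32525
c > 0: the examiner has a conservative response bias.

c = 0.33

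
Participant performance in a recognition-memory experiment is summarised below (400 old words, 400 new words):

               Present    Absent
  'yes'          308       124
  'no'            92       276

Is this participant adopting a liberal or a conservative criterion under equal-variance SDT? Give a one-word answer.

liberal

z(H) = 0.739, z(FA) = -0.496
c = −½·(z(H) + z(FA)) = -0.1215
c < 0 → liberal criterion (biased toward responding “yes”).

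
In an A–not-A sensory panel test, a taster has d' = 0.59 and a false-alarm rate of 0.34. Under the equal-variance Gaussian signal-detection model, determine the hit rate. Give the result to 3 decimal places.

z(false-alarm rate) = z(0.34) = -0.4125
z(H) = z(FA) + d' = -0.4125 + 0.59 = 0.1775
hit rate = Φ(0.1775) = 0.5704

hit rate = 0.570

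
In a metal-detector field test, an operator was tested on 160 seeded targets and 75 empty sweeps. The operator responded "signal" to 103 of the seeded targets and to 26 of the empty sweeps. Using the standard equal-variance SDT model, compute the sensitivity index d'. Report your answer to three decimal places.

H = 103/160 = 0.6438
FA = 26/75 = 0.3467
Φ⁻¹(H) = 0.3686
Φ⁻¹(FA) = -0.3942
d' = z(H) − z(FA) = 0.3686 − (-0.3942) = 0.7628

d' = 0.763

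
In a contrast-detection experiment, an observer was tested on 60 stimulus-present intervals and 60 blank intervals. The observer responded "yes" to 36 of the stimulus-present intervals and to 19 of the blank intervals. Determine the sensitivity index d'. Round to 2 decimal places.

H = 36/60 = 0.6000
FA = 19/60 = 0.3167
z(0.6000) = 0.2533, z(0.3167) = -0.4769
d' = z(H) − z(FA) = 0.2533 − (-0.4769) = 0.7302

d' = 0.73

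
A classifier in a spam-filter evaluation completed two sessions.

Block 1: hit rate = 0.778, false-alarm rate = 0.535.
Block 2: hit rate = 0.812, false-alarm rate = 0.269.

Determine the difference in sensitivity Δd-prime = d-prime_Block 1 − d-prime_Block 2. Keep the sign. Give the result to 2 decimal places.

Δd-prime = -0.82

Block 1: z(0.778) = 0.765, z(0.535) = 0.088, d' = 0.677
Block 2: z(0.812) = 0.885, z(0.269) = -0.616, d' = 1.501
Δd' = d'_Block 1 − d'_Block 2 = 0.677 − 1.501 = -0.824
Block 2 has the higher sensitivity.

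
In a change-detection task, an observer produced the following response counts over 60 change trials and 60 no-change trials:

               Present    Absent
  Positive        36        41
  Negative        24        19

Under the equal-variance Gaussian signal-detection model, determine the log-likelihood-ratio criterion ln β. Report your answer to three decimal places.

ln β = 0.082

H = 36/60 = 0.6000
FA = 41/60 = 0.6833
Φ⁻¹(H) = Φ⁻¹(0.6000) = 0.2533
Φ⁻¹(FA) = Φ⁻¹(0.6833) = 0.4769
ln β = −½·[z(H)² − z(FA)²] = −0.5 × (0.0642 − 0.2274) = 0.0816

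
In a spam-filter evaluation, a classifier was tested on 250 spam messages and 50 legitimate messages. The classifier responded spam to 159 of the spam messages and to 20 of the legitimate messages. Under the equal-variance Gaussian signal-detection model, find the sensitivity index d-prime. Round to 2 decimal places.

H = 159/250 = 0.6360
FA = 20/50 = 0.4000
z(0.6360) = 0.3478, z(0.4000) = -0.2533
d' = z(H) − z(FA) = 0.3478 − (-0.2533) = 0.6011

d-prime = 0.60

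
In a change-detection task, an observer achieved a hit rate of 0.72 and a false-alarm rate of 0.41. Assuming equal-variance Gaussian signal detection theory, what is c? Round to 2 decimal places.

c = -0.18

z(H) = z(0.72) = 0.583
z(FA) = z(0.41) = -0.228
c = −½·[z(H) + z(FA)] = −0.5 × (0.583 + (-0.228)) = -0.1775
c < 0: the observer has a liberal response bias.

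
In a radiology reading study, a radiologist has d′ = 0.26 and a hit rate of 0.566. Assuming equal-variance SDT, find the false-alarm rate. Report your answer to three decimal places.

z(hit rate) = z(0.566) = 0.1662
z(FA) = z(H) − d' = 0.1662 − 0.26 = -0.0938
false-alarm rate = Φ(-0.0938) = 0.4626

false-alarm rate = 0.463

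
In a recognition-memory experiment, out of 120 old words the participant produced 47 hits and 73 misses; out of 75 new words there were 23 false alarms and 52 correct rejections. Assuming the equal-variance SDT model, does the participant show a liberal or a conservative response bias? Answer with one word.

z(H) = -0.275, z(FA) = -0.505
c = −½·(z(H) + z(FA)) = 0.390
c > 0 → conservative criterion (biased toward responding “no”).

conservative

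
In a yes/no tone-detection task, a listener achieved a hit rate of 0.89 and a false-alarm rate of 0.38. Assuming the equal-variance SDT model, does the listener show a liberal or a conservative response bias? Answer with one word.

z(H) = 1.227, z(FA) = -0.305
c = −½·(z(H) + z(FA)) = -0.461
c < 0 → liberal criterion (biased toward responding “yes”).

liberal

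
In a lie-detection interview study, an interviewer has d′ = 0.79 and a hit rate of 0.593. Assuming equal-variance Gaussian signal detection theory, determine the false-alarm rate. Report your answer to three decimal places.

false-alarm rate = 0.290

z(hit rate) = z(0.593) = 0.2353
z(FA) = z(H) − d' = 0.2353 − 0.79 = -0.5547
false-alarm rate = Φ(-0.5547) = 0.2895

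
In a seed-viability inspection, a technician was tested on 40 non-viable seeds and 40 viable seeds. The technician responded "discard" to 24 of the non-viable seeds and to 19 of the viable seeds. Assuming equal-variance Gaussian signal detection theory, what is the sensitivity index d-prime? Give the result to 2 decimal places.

d-prime = 0.32

H = 24/40 = 0.6000
FA = 19/40 = 0.4750
z(H) = z(0.6000) = 0.2533
z(FA) = z(0.4750) = -0.0627
d' = z(H) − z(FA) = 0.2533 − (-0.0627) = 0.3160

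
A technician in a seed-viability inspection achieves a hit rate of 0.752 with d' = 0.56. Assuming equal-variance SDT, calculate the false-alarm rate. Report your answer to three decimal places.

false-alarm rate = 0.548

z(hit rate) = z(0.752) = 0.6808
z(FA) = z(H) − d' = 0.6808 − 0.56 = 0.1208
false-alarm rate = Φ(0.1208) = 0.5481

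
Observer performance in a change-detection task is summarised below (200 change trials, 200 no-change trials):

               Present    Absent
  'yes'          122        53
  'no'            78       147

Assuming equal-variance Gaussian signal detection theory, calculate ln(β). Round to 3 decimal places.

H = 122/200 = 0.6100
FA = 53/200 = 0.2650
Φ⁻¹(H) = Φ⁻¹(0.6100) = 0.2793
Φ⁻¹(FA) = Φ⁻¹(0.2650) = -0.6280
ln β = −½·[z(H)² − z(FA)²] = −0.5 × (0.0780 − 0.3944) = 0.1582

ln β = 0.158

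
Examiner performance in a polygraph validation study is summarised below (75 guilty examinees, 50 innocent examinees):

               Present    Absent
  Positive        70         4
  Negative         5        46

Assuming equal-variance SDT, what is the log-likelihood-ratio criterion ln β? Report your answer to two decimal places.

H = 70/75 = 0.9333
FA = 4/50 = 0.0800
Φ⁻¹(H) = Φ⁻¹(0.9333) = 1.501
Φ⁻¹(FA) = Φ⁻¹(0.0800) = -1.405
ln β = −½·[z(H)² − z(FA)²] = −0.5 × (2.253 − 1.974) = -0.1395

ln β = -0.14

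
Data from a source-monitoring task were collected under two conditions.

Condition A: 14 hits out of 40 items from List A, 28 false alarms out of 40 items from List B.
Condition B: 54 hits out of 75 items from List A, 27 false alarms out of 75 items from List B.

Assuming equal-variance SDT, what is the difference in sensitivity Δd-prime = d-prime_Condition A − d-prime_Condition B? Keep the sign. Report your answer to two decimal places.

Condition A: z(0.3500) = -0.385, z(0.7000) = 0.524, d' = -0.909
Condition B: z(0.7200) = 0.583, z(0.3600) = -0.358, d' = 0.941
Δd' = d'_Condition A − d'_Condition B = -0.909 − 0.941 = -1.850
Condition B has the higher sensitivity.

Δd-prime = -1.85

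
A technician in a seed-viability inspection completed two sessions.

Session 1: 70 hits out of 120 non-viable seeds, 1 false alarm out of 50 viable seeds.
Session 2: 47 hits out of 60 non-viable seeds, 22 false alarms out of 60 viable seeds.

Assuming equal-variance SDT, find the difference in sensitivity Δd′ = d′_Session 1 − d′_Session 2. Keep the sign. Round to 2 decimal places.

Session 1: z(0.5833) = 0.210, z(0.0200) = -2.054, d' = 2.264
Session 2: z(0.7833) = 0.783, z(0.3667) = -0.341, d' = 1.124
Δd' = d'_Session 1 − d'_Session 2 = 2.264 − 1.124 = 1.140
Session 1 has the higher sensitivity.

Δd′ = 1.14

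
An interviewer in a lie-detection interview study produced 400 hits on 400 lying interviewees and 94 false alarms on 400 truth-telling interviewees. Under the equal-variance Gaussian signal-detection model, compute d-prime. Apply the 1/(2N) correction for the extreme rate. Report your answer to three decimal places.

d-prime = 3.746

The hit rate is 400/400 = 1, so apply the 1/(2N) correction: H → 1 − 1/(2·400) = 0.99875.
z(H) = z(0.99875) = 3.0233
z(FA) = z(0.23500) = -0.7225
d' = 3.0233 − (-0.7225) = 3.7458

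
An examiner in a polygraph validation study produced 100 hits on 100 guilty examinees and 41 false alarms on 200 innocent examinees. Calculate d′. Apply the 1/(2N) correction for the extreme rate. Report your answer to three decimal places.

The hit rate is 100/100 = 1, so apply the 1/(2N) correction: H → 1 − 1/(2·100) = 0.99500.
z(H) = z(0.99500) = 2.5758
z(FA) = z(0.20500) = -0.8239
d' = 2.5758 − (-0.8239) = 3.3997

d′ = 3.400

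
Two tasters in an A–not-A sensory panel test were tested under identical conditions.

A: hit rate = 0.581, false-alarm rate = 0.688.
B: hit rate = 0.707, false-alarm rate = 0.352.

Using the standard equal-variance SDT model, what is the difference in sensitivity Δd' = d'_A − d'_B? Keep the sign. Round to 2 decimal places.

A: z(0.581) = 0.204, z(0.688) = 0.490, d' = -0.286
B: z(0.707) = 0.545, z(0.352) = -0.380, d' = 0.925
Δd' = d'_A − d'_B = -0.286 − 0.925 = -1.211
B has the higher sensitivity.

Δd' = -1.21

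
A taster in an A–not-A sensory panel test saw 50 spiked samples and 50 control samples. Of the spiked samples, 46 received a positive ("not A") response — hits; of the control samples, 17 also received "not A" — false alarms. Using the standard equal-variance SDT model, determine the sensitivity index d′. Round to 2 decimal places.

H = 46/50 = 0.9200
FA = 17/50 = 0.3400
Φ⁻¹(H) = Φ⁻¹(0.9200) = 1.405
Φ⁻¹(FA) = Φ⁻¹(0.3400) = -0.412
d' = z(H) − z(FA) = 1.405 − (-0.412) = 1.817

d′ = 1.82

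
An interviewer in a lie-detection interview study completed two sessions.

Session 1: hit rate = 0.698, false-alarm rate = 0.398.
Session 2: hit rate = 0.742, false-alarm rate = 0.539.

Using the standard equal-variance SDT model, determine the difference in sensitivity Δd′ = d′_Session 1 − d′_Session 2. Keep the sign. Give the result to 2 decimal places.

Δd′ = 0.23

Session 1: z(0.698) = 0.519, z(0.398) = -0.259, d' = 0.778
Session 2: z(0.742) = 0.650, z(0.539) = 0.098, d' = 0.552
Δd' = d'_Session 1 − d'_Session 2 = 0.778 − 0.552 = 0.226
Session 1 has the higher sensitivity.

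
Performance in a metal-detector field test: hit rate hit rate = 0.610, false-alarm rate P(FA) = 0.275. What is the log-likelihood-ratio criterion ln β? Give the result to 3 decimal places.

z(0.610) = 0.2793, z(0.275) = -0.5978
ln β = −½·[z(H)² − z(FA)²] = −0.5 × (0.0780 − 0.3574) = 0.1397

ln β = 0.140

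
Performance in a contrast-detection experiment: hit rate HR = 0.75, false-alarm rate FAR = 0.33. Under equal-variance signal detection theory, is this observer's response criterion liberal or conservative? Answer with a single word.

z(H) = 0.674, z(FA) = -0.440
c = −½·(z(H) + z(FA)) = -0.117
c < 0 → liberal criterion (biased toward responding “yes”).

liberal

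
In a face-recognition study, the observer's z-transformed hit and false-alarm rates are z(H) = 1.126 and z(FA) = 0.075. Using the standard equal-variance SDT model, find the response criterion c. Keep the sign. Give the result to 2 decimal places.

c = -0.60

c = −½·[z(H) + z(FA)] = −½·(1.126 + 0.075) = -0.6005
c < 0: the observer has a liberal response bias.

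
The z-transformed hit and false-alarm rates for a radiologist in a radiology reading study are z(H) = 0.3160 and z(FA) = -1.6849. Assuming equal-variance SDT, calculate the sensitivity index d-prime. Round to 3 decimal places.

d' = z(H) − z(FA) = 0.3160 − (-1.6849) = 2.0009

d-prime = 2.001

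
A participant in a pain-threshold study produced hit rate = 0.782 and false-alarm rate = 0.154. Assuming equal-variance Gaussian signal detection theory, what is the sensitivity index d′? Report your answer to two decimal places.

d′ = 1.80

z(H) = z(0.782) = 0.7790
z(FA) = z(0.154) = -1.0194
d' = z(H) − z(FA) = 0.7790 − (-1.0194) = 1.7984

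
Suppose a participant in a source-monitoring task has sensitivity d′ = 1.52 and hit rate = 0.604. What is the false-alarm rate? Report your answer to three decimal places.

false-alarm rate = 0.105

z(hit rate) = z(0.604) = 0.2637
z(FA) = z(H) − d' = 0.2637 − 1.52 = -1.2563
false-alarm rate = Φ(-1.2563) = 0.1045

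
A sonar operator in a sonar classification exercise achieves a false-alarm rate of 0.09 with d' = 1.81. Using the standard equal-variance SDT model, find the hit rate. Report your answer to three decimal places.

hit rate = 0.681

z(false-alarm rate) = z(0.09) = -1.3408
z(H) = z(FA) + d' = -1.3408 + 1.81 = 0.4692
hit rate = Φ(0.4692) = 0.6805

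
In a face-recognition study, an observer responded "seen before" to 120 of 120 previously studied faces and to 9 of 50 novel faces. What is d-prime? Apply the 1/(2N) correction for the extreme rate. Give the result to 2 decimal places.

The hit rate is 120/120 = 1, so apply the 1/(2N) correction: H → 1 − 1/(2·120) = 0.99583.
z(H) = z(0.99583) = 2.638
z(FA) = z(0.18000) = -0.915
d' = 2.638 − (-0.915) = 3.553

d-prime = 3.55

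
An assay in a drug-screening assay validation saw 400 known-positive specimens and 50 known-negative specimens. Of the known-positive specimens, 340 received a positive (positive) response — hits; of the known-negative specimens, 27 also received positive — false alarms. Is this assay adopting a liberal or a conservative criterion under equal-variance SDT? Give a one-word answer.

z(H) = 1.036, z(FA) = 0.100
c = −½·(z(H) + z(FA)) = -0.568
c < 0 → liberal criterion (biased toward responding “yes”).

liberal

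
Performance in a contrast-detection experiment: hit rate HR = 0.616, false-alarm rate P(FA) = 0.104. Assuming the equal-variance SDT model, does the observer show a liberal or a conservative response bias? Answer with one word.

z(H) = 0.295, z(FA) = -1.259
c = −½·(z(H) + z(FA)) = 0.482
c > 0 → conservative criterion (biased toward responding “no”).

conservative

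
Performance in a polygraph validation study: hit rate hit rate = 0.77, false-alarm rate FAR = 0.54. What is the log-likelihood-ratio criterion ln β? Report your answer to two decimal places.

Φ⁻¹(H) = 0.739
Φ⁻¹(FA) = 0.100
ln β = −½·[z(H)² − z(FA)²] = −0.5 × (0.546 − 0.010) = -0.268

ln β = -0.27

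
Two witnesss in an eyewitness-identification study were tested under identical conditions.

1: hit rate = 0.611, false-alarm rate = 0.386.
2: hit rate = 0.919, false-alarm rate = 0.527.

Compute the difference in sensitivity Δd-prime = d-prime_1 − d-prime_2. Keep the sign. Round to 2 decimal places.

1: z(0.611) = 0.282, z(0.386) = -0.290, d' = 0.572
2: z(0.919) = 1.398, z(0.527) = 0.068, d' = 1.330
Δd' = d'_1 − d'_2 = 0.572 − 1.330 = -0.758
2 has the higher sensitivity.

Δd-prime = -0.76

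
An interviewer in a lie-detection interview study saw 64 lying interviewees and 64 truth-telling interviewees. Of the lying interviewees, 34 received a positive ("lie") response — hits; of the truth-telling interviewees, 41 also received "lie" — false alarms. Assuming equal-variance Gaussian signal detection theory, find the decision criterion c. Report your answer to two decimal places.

c = -0.22

H = 34/64 = 0.5312
FA = 41/64 = 0.6406
z(0.5312) = 0.0783, z(0.6406) = 0.3601
c = −½·[z(H) + z(FA)] = −0.5 × (0.0783 + 0.3601) = -0.2192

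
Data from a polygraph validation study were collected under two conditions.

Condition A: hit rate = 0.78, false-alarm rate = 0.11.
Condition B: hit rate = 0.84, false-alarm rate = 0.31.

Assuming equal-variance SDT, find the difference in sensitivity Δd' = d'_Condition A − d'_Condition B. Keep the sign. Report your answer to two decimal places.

Δd' = 0.51

Condition A: z(0.78) = 0.772, z(0.11) = -1.227, d' = 1.999
Condition B: z(0.84) = 0.994, z(0.31) = -0.496, d' = 1.490
Δd' = d'_Condition A − d'_Condition B = 1.999 − 1.490 = 0.509
Condition A has the higher sensitivity.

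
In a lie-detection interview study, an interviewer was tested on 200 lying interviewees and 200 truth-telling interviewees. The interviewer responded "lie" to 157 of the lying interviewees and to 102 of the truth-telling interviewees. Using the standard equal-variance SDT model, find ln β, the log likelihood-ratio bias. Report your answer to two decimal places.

ln β = -0.31

H = 157/200 = 0.7850
FA = 102/200 = 0.5100
Φ⁻¹(0.7850) = 0.789, Φ⁻¹(0.5100) = 0.025
ln β = −½·[z(H)² − z(FA)²] = −0.5 × (0.623 − 0.001) = -0.311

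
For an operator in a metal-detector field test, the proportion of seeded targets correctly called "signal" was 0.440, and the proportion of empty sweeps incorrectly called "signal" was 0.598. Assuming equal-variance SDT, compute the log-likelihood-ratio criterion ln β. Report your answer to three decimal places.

ln β = 0.019

z(H) = -0.1510
z(FA) = 0.2482
ln β = −½·[z(H)² − z(FA)²] = −0.5 × (0.0228 − 0.0616) = 0.0194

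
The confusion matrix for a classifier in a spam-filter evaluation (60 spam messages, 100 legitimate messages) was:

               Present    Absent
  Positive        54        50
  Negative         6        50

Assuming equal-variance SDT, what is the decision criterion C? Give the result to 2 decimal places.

C = -0.64

H = 54/60 = 0.9000
FA = 50/100 = 0.5000
z(0.9000) = 1.2816, z(0.5000) = 0.0000
c = −½·[z(H) + z(FA)] = −0.5 × (1.2816 + 0.0000) = -0.6408
c < 0: the classifier has a liberal response bias.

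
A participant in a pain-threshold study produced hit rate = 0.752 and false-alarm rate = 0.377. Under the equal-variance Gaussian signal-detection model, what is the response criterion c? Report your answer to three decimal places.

Φ⁻¹(0.752) = 0.6808, Φ⁻¹(0.377) = -0.3134
c = −½·[z(H) + z(FA)] = −0.5 × (0.6808 + (-0.3134)) = -0.1837
c < 0: the participant has a liberal response bias.

c = -0.184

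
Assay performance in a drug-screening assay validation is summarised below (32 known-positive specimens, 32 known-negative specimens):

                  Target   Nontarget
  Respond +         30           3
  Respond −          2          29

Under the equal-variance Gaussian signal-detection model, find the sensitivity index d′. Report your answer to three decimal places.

H = 30/32 = 0.9375
FA = 3/32 = 0.0938
z(H) = z(0.9375) = 1.5341
z(FA) = z(0.0938) = -1.3177
d' = z(H) − z(FA) = 1.5341 − (-1.3177) = 2.8518

d′ = 2.852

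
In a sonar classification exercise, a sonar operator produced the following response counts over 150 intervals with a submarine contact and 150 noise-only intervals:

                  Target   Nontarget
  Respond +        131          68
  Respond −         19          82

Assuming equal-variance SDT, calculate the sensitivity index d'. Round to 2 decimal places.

H = 131/150 = 0.8733
FA = 68/150 = 0.4533
z(H) = 1.142
z(FA) = -0.117
d' = z(H) − z(FA) = 1.142 − (-0.117) = 1.259

d' = 1.26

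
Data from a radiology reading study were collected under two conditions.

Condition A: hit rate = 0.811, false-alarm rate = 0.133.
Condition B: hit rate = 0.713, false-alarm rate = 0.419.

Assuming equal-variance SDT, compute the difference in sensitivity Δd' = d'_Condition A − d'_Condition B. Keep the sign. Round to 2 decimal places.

Δd' = 1.23

Condition A: z(0.811) = 0.882, z(0.133) = -1.112, d' = 1.994
Condition B: z(0.713) = 0.562, z(0.419) = -0.204, d' = 0.766
Δd' = d'_Condition A − d'_Condition B = 1.994 − 0.766 = 1.228
Condition A has the higher sensitivity.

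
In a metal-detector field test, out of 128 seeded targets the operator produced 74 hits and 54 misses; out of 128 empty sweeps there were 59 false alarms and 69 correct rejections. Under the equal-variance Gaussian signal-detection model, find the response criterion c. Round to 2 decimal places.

c = -0.05

H = 74/128 = 0.5781
FA = 59/128 = 0.4609
z(0.5781) = 0.197, z(0.4609) = -0.098
c = −½·[z(H) + z(FA)] = −0.5 × (0.197 + (-0.098)) = -0.0495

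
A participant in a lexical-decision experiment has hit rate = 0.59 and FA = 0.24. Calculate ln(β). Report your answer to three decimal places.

z(H) = 0.2275
z(FA) = -0.7063
ln β = −½·[z(H)² − z(FA)²] = −0.5 × (0.0518 − 0.4989) = 0.22355

ln β = 0.224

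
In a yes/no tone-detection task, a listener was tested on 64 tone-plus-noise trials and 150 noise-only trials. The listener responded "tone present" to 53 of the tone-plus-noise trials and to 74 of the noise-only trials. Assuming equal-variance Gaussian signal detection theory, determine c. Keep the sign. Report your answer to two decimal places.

H = 53/64 = 0.8281
FA = 74/150 = 0.4933
z(H) = z(0.8281) = 0.947
z(FA) = z(0.4933) = -0.017
c = −½·[z(H) + z(FA)] = −0.5 × (0.947 + (-0.017)) = -0.465
c < 0: the listener has a liberal response bias.

c = -0.47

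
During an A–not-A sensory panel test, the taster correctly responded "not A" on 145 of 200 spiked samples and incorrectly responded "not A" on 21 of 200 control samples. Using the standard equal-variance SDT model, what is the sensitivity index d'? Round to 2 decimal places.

d' = 1.85

H = 145/200 = 0.7250
FA = 21/200 = 0.1050
z(H) = 0.5978
z(FA) = -1.2536
d' = z(H) − z(FA) = 0.5978 − (-1.2536) = 1.8514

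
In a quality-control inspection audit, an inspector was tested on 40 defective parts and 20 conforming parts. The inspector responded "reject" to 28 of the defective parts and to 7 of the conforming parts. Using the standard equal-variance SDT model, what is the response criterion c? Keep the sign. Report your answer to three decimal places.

c = -0.070

H = 28/40 = 0.7000
FA = 7/20 = 0.3500
z(H) = z(0.7000) = 0.5244
z(FA) = z(0.3500) = -0.3853
c = −½·[z(H) + z(FA)] = −0.5 × (0.5244 + (-0.3853)) = -0.06955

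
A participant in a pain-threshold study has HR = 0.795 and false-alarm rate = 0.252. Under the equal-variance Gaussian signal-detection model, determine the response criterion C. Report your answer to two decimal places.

C = -0.08

z(H) = z(0.795) = 0.824
z(FA) = z(0.252) = -0.668
c = −½·[z(H) + z(FA)] = −0.5 × (0.824 + (-0.668)) = -0.078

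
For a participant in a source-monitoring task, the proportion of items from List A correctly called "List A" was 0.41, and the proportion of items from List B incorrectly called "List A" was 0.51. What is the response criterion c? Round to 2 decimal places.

z(0.41) = -0.2275, z(0.51) = 0.0251
c = −½·[z(H) + z(FA)] = −0.5 × (-0.2275 + 0.0251) = 0.1012

c = 0.10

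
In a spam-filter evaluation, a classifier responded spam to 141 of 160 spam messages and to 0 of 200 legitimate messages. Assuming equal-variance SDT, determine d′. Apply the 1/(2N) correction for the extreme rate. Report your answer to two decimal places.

The false-alarm rate is 0/200 = 0, so apply the 1/(2N) correction: FA → 1/(2·200) = 0.00250.
z(H) = z(0.88125) = 1.181
z(FA) = z(0.00250) = -2.807
d' = 1.181 − (-2.807) = 3.988

d′ = 3.99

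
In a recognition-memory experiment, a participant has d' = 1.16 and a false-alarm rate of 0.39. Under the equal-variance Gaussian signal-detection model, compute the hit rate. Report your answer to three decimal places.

z(false-alarm rate) = z(0.39) = -0.2793
z(H) = z(FA) + d' = -0.2793 + 1.16 = 0.8807
hit rate = Φ(0.8807) = 0.8108

hit rate = 0.811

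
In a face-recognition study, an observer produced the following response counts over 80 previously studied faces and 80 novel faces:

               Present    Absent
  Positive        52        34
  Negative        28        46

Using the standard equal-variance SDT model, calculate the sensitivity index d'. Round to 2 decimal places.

H = 52/80 = 0.6500
FA = 34/80 = 0.4250
z(H) = z(0.6500) = 0.3853
z(FA) = z(0.4250) = -0.1891
d' = z(H) − z(FA) = 0.3853 − (-0.1891) = 0.5744

d' = 0.57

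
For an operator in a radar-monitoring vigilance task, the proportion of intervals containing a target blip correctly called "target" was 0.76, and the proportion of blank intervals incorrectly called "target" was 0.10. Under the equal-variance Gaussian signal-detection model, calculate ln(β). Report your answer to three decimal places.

ln β = 0.572

z(0.76) = 0.7063, z(0.10) = -1.2816
ln β = −½·[z(H)² − z(FA)²] = −0.5 × (0.4989 − 1.6425) = 0.5718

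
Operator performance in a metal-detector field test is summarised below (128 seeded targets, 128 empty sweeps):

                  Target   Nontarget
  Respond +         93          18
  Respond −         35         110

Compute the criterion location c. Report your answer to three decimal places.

c = 0.238

H = 93/128 = 0.7266
FA = 18/128 = 0.1406
z(H) = z(0.7266) = 0.6026
z(FA) = z(0.1406) = -1.0776
c = −½·[z(H) + z(FA)] = −0.5 × (0.6026 + (-1.0776)) = 0.2375
c > 0: the operator has a conservative response bias.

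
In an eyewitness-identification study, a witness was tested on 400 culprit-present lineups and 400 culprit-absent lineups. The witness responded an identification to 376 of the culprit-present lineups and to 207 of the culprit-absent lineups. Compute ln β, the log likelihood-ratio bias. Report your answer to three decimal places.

H = 376/400 = 0.9400
FA = 207/400 = 0.5175
z(H) = z(0.9400) = 1.5548
z(FA) = z(0.5175) = 0.0439
ln β = −½·[z(H)² − z(FA)²] = −0.5 × (2.4174 − 0.0019) = -1.20775

ln β = -1.208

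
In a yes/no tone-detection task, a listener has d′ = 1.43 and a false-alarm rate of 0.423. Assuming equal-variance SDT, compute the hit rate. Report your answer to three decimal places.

z(false-alarm rate) = z(0.423) = -0.1942
z(H) = z(FA) + d' = -0.1942 + 1.43 = 1.2358
hit rate = Φ(1.2358) = 0.8917

hit rate = 0.892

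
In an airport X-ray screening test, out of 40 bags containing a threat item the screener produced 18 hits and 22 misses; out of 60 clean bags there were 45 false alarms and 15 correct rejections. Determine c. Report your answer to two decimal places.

H = 18/40 = 0.4500
FA = 45/60 = 0.7500
Φ⁻¹(0.4500) = -0.1257, Φ⁻¹(0.7500) = 0.6745
c = −½·[z(H) + z(FA)] = −0.5 × (-0.1257 + 0.6745) = -0.2744
c < 0: the screener has a liberal response bias.

c = -0.27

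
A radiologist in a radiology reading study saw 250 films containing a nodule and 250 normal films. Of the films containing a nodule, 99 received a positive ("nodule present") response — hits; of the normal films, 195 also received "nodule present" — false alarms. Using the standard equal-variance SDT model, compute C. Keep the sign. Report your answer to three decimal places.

H = 99/250 = 0.3960
FA = 195/250 = 0.7800
Φ⁻¹(0.3960) = -0.2637, Φ⁻¹(0.7800) = 0.7722
c = −½·[z(H) + z(FA)] = −0.5 × (-0.2637 + 0.7722) = -0.25425
c < 0: the radiologist has a liberal response bias.

C = -0.254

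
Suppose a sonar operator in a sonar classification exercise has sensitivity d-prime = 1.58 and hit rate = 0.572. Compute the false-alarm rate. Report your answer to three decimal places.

z(hit rate) = z(0.572) = 0.1815
z(FA) = z(H) − d' = 0.1815 − 1.58 = -1.3985
false-alarm rate = Φ(-1.3985) = 0.0810

false-alarm rate = 0.081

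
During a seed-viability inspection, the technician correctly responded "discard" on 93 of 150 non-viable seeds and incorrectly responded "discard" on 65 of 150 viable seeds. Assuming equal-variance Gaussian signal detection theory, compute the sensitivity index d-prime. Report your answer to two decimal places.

H = 93/150 = 0.6200
FA = 65/150 = 0.4333
z(H) = 0.3055
z(FA) = -0.1680
d' = z(H) − z(FA) = 0.3055 − (-0.1680) = 0.4735

d-prime = 0.47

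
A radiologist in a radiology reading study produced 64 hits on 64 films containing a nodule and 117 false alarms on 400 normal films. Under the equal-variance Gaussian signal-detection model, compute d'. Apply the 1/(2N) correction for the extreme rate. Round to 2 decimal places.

d' = 2.96

The hit rate is 64/64 = 1, so apply the 1/(2N) correction: H → 1 − 1/(2·64) = 0.99219.
z(H) = z(0.99219) = 2.418
z(FA) = z(0.29250) = -0.546
d' = 2.418 − (-0.546) = 2.964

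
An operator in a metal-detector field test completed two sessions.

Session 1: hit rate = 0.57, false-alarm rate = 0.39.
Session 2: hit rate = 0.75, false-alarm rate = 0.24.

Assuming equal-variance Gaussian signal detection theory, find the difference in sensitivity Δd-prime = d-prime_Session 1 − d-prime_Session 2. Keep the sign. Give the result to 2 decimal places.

Δd-prime = -0.93

Session 1: z(0.57) = 0.176, z(0.39) = -0.279, d' = 0.455
Session 2: z(0.75) = 0.674, z(0.24) = -0.706, d' = 1.380
Δd' = d'_Session 1 − d'_Session 2 = 0.455 − 1.380 = -0.925
Session 2 has the higher sensitivity.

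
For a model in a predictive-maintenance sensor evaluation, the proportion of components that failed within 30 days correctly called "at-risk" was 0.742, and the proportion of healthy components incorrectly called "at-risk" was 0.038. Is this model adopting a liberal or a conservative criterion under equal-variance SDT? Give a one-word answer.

z(H) = 0.650, z(FA) = -1.774
c = −½·(z(H) + z(FA)) = 0.562
c > 0 → conservative criterion (biased toward responding “no”).

conservative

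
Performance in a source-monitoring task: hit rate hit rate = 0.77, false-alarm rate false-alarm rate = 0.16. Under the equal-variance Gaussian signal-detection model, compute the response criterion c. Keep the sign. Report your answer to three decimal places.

z(H) = 0.7388
z(FA) = -0.9945
c = −½·[z(H) + z(FA)] = −0.5 × (0.7388 + (-0.9945)) = 0.12785

c = 0.128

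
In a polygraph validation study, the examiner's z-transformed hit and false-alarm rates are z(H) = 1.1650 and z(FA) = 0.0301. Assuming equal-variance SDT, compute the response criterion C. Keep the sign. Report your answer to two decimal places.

C = -0.60

c = −½·[z(H) + z(FA)] = −½·(1.1650 + 0.0301) = -0.59755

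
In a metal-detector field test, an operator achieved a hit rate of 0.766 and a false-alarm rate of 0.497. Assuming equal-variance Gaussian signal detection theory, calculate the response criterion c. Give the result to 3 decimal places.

c = -0.359

Φ⁻¹(H) = 0.7257
Φ⁻¹(FA) = -0.0075
c = −½·[z(H) + z(FA)] = −0.5 × (0.7257 + (-0.0075)) = -0.3591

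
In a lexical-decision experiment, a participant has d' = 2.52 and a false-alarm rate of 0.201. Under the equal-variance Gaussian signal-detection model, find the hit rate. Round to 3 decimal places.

z(false-alarm rate) = z(0.201) = -0.8381
z(H) = z(FA) + d' = -0.8381 + 2.52 = 1.6819
hit rate = Φ(1.6819) = 0.9537

hit rate = 0.954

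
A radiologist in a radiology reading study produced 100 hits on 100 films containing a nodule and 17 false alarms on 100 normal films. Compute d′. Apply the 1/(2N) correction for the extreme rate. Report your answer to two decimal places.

d′ = 3.53

The hit rate is 100/100 = 1, so apply the 1/(2N) correction: H → 1 − 1/(2·100) = 0.99500.
z(H) = z(0.99500) = 2.576
z(FA) = z(0.17000) = -0.954
d' = 2.576 − (-0.954) = 3.530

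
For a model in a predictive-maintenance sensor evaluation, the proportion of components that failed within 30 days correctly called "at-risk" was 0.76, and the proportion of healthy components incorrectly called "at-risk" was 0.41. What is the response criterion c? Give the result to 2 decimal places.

Φ⁻¹(H) = Φ⁻¹(0.76) = 0.7063
Φ⁻¹(FA) = Φ⁻¹(0.41) = -0.2275
c = −½·[z(H) + z(FA)] = −0.5 × (0.7063 + (-0.2275)) = -0.2394
c < 0: the model has a liberal response bias.

c = -0.24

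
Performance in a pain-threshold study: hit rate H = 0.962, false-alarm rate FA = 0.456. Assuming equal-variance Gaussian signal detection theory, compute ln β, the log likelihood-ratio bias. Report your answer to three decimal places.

ln β = -1.568

z(H) = 1.7744
z(FA) = -0.1105
ln β = −½·[z(H)² − z(FA)²] = −0.5 × (3.1485 − 0.0122) = -1.56815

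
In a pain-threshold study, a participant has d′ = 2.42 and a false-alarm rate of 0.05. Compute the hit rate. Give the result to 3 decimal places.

z(false-alarm rate) = z(0.05) = -1.6449
z(H) = z(FA) + d' = -1.6449 + 2.42 = 0.7751
hit rate = Φ(0.7751) = 0.7809

hit rate = 0.781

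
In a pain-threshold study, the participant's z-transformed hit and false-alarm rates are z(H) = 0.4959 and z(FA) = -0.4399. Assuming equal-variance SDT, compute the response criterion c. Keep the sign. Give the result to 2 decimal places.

c = -0.03

c = −½·[z(H) + z(FA)] = −½·(0.4959 + (-0.4399)) = -0.0280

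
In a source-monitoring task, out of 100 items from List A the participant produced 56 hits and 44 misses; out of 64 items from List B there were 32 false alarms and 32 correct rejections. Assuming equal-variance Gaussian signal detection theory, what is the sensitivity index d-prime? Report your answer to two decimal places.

d-prime = 0.15

H = 56/100 = 0.5600
FA = 32/64 = 0.5000
Φ⁻¹(0.5600) = 0.1510, Φ⁻¹(0.5000) = 0.0000
d' = z(H) − z(FA) = 0.1510 − 0.0000 = 0.1510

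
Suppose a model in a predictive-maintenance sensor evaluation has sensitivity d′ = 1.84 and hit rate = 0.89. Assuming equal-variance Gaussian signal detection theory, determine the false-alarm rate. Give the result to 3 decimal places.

false-alarm rate = 0.270

z(hit rate) = z(0.89) = 1.2265
z(FA) = z(H) − d' = 1.2265 − 1.84 = -0.6135
false-alarm rate = Φ(-0.6135) = 0.2698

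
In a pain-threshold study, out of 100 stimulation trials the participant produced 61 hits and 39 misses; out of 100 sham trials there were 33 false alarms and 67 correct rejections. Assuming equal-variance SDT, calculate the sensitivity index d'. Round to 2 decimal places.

H = 61/100 = 0.6100
FA = 33/100 = 0.3300
z(H) = 0.279
z(FA) = -0.440
d' = z(H) − z(FA) = 0.279 − (-0.440) = 0.719

d' = 0.72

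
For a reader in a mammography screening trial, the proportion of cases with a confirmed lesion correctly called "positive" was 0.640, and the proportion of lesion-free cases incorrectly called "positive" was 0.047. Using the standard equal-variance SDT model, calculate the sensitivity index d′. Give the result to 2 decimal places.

z(0.640) = 0.358, z(0.047) = -1.675
d' = z(H) − z(FA) = 0.358 − (-1.675) = 2.033

d′ = 2.03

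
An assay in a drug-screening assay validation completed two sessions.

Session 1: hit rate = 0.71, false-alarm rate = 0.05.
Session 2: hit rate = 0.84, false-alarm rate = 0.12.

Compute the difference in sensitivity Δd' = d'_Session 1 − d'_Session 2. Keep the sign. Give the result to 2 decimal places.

Session 1: z(0.71) = 0.553, z(0.05) = -1.645, d' = 2.198
Session 2: z(0.84) = 0.994, z(0.12) = -1.175, d' = 2.169
Δd' = d'_Session 1 − d'_Session 2 = 2.198 − 2.169 = 0.029
Session 1 has the higher sensitivity.

Δd' = 0.03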